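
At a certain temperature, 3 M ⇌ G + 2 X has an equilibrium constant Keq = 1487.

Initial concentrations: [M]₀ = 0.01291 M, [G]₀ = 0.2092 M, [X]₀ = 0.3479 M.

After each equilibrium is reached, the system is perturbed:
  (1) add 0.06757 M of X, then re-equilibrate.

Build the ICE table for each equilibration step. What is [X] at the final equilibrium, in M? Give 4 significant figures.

[X]_eq = 0.4052 M

Q₀ = 1.1768e+04 vs Keq = 1487 ⇒ Q>K, reverse
Step 1:
                   M          G          X
  init       0.01291     0.2092     0.3479
  Δ          0.01225  -0.004082  -0.008165
  eq         0.02516     0.2051     0.3397
  solve Keq expr → x = -0.004082; check Q = 1487
Then add 0.06757 M of X.
Step 2:
                   M          G          X
  init       0.02516     0.2051     0.4073
  Δ         0.003091   -0.00103   -0.00206
  eq         0.02825     0.2041     0.4052
  solve Keq expr → x = -0.00103; check Q = 1487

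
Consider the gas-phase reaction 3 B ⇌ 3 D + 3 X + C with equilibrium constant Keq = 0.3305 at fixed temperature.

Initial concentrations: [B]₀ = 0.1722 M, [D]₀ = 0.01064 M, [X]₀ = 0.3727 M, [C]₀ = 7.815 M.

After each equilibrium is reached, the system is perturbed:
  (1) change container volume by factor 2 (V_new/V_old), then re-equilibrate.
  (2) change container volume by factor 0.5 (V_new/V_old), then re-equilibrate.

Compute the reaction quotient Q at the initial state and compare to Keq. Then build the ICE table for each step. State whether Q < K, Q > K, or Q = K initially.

Q₀ = 9.5440e-05 vs Keq = 0.3305 ⇒ Q<K, forward
Step 1:
                    B           D           X           C
  I            0.1722     0.01064      0.3727       7.815
  C          -0.06985     0.06985     0.06985     0.02328
  E            0.1023     0.08049      0.4426       7.838
  solve Keq expr → x = 0.02328; check Q = 0.3305
Then change container volume by factor 2 (V_new/V_old).
Step 2:
                    B           D           X           C
  I           0.05117     0.04025      0.2213       3.919
  C          -0.01882     0.01882     0.01882    0.006273
  E           0.03236     0.05906      0.2401       3.925
  solve Keq expr → x = 0.006273; check Q = 0.3305
Then change container volume by factor 0.5 (V_new/V_old).
Step 3:
                    B           D           X           C
  I           0.06471      0.1181      0.4802       7.851
  C           0.03764    -0.03764    -0.03764    -0.01255
  E            0.1023     0.08049      0.4426       7.838
  solve Keq expr → x = -0.01255; check Q = 0.3305

Q₀ = 9.5440e-05; Q < K (proceeds forward)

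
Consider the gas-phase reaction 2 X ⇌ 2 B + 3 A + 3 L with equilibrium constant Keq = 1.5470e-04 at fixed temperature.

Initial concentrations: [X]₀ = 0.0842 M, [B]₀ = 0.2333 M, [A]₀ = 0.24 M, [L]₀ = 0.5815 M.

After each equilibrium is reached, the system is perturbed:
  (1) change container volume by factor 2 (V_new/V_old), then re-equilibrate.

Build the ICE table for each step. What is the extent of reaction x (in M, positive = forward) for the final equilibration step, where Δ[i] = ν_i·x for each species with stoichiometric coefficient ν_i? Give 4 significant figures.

x = 0.01665 M

Q₀ = 0.02087 vs Keq = 1.5470e-04 ⇒ Q>K, reverse
Step 1:
                    X           B           A           L
  init         0.0842      0.2333        0.24      0.5815
  Δ           0.07939    -0.07939     -0.1191     -0.1191
  eq           0.1636      0.1539      0.1209      0.4624
  solve Keq expr → x = -0.0397; check Q = 1.5470e-04
Then change container volume by factor 2 (V_new/V_old).
Step 2:
                    X           B           A           L
  init         0.0818     0.07695     0.06046      0.2312
  Δ          -0.03331     0.03331     0.04996     0.04996
  eq          0.04849      0.1103      0.1104      0.2812
  solve Keq expr → x = 0.01665; check Q = 1.5470e-04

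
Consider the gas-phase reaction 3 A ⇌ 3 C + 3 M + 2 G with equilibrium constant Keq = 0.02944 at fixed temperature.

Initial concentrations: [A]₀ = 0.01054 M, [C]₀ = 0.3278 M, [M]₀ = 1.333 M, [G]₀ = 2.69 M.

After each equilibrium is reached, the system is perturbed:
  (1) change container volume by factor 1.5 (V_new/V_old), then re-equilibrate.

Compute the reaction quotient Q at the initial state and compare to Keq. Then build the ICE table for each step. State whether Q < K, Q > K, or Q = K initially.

Q₀ = 5.1558e+05 vs Keq = 0.02944 ⇒ Q>K, reverse
Step 1:
                    A           C           M           G
  Initial     0.01054      0.3278       1.333        2.69
  Change       0.2813     -0.2813     -0.2813     -0.1875
  Equil        0.2919     0.04649       1.052       2.502
  solve Keq expr → x = -0.09377; check Q = 0.02944
Then change container volume by factor 1.5 (V_new/V_old).
Step 2:
                    A           C           M           G
  Initial      0.1946     0.03099      0.7011       1.668
  Change     -0.02134     0.02134     0.02134     0.01423
  Equil        0.1732     0.05234      0.7225       1.683
  solve Keq expr → x = 0.007114; check Q = 0.02944

Q₀ = 5.1558e+05; Q > K (proceeds reverse)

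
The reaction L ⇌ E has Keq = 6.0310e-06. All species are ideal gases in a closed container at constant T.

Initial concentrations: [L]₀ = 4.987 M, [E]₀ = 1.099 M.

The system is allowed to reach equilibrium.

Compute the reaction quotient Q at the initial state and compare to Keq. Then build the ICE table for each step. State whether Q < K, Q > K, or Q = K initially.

Q₀ = 0.2204 vs Keq = 6.0310e-06 ⇒ Q>K, reverse
Step 1:
                  L         E
  Initial     4.987     1.099
  Change      1.099    -1.099
  Equil       6.086 3.6704e-05
  solve Keq expr → x = -1.099; check Q = 6.0310e-06

Q₀ = 0.2204; Q > K (proceeds reverse)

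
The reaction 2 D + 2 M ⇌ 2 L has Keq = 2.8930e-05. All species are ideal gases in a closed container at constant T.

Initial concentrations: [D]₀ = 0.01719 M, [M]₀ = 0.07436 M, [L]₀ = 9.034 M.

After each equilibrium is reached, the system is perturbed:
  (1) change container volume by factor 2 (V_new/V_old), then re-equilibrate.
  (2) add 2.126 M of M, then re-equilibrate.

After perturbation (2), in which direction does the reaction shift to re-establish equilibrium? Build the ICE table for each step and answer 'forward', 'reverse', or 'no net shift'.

Q₀ = 4.9949e+07 vs Keq = 2.8930e-05 ⇒ Q>K, reverse
Step 1:
                   D          M          L
  Initial    0.01719    0.07436      9.034
  Change       8.629      8.629     -8.629
  Equil        8.646      8.704     0.4048
  solve Keq expr → x = -4.315; check Q = 2.8930e-05
Then change container volume by factor 2 (V_new/V_old).
Step 2:
                   D          M          L
  Initial      4.323      4.352     0.2024
  Change     0.09663    0.09663   -0.09663
  Equil         4.42      4.448     0.1058
  solve Keq expr → x = -0.04832; check Q = 2.8930e-05
Then add 2.126 M of M.
Step 3:
                   D          M          L
  Initial       4.42      6.574     0.1058
  Change    -0.04773   -0.04773    0.04773
  Equil        4.372      6.527     0.1535
  solve Keq expr → x = 0.02387; check Q = 2.8930e-05

Direction: forward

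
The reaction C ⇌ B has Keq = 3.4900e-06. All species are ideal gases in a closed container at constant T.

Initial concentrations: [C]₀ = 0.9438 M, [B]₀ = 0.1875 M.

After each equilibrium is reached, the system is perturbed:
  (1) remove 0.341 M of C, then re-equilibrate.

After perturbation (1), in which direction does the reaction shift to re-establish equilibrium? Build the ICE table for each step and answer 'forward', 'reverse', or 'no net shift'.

Q₀ = 0.1987 vs Keq = 3.4900e-06 ⇒ Q>K, reverse
Step 1:
                    C           B
  init         0.9438      0.1875
  Δ            0.1875     -0.1875
  eq            1.131  3.9482e-06
  solve Keq expr → x = -0.1875; check Q = 3.4900e-06
Then remove 0.341 M of C.
Step 2:
                    C           B
  init         0.7903  3.9482e-06
  Δ        1.1901e-06 -1.1901e-06
  eq           0.7903  2.7581e-06
  solve Keq expr → x = -1.1901e-06; check Q = 3.4900e-06

Direction: reverse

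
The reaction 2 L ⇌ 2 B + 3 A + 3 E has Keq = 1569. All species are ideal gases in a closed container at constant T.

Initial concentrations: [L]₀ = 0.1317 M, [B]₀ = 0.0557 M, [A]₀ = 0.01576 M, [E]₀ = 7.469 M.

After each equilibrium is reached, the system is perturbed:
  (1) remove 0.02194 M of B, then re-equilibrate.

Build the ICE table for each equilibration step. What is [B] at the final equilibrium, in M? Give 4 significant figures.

Q₀ = 2.9174e-04 vs Keq = 1569 ⇒ Q<K, forward
Step 1:
                  L         B         A         E
  init       0.1317    0.0557   0.01576     7.469
  Δ         -0.1231    0.1231    0.1847    0.1847
  eq       0.008578    0.1788    0.2004     7.654
  solve Keq expr → x = 0.06156; check Q = 1569
Then remove 0.02194 M of B.
Step 2:
                  L         B         A         E
  init     0.008578    0.1569    0.2004     7.654
  Δ       -9.2702e-04 9.2702e-04  0.001391  0.001391
  eq       0.007651    0.1578    0.2018     7.655
  solve Keq expr → x = 4.6351e-04; check Q = 1569

[B]_eq = 0.1578 M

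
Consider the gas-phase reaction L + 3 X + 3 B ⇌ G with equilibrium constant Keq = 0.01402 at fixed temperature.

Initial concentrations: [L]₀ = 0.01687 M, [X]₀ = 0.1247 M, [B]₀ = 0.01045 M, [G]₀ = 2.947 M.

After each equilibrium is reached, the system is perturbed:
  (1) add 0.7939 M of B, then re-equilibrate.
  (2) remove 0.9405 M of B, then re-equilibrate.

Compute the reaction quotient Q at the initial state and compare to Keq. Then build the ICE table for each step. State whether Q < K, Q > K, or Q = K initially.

Q₀ = 7.8944e+10; Q > K (proceeds reverse)

Q₀ = 7.8944e+10 vs Keq = 0.01402 ⇒ Q>K, reverse
Step 1:
                    L           X           B           G
  I           0.01687      0.1247     0.01045       2.947
  C            0.7797       2.339       2.339     -0.7797
  E            0.7966       2.464        2.35       2.167
  solve Keq expr → x = -0.7797; check Q = 0.01402
Then add 0.7939 M of B.
Step 2:
                    L           X           B           G
  I            0.7966       2.464       3.144       2.167
  C           -0.1004     -0.3012     -0.3012      0.1004
  E            0.6962       2.163       2.842       2.268
  solve Keq expr → x = 0.1004; check Q = 0.01402
Then remove 0.9405 M of B.
Step 3:
                    L           X           B           G
  I            0.6962       2.163       1.902       2.268
  C            0.1211      0.3633      0.3633     -0.1211
  E            0.8173       2.526       2.265       2.147
  solve Keq expr → x = -0.1211; check Q = 0.01402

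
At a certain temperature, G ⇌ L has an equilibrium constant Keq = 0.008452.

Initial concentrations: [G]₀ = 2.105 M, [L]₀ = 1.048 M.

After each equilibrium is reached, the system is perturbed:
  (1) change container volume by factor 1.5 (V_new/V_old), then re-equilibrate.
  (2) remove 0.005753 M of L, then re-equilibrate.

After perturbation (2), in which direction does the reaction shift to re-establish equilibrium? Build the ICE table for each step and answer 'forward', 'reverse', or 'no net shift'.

Q₀ = 0.4979 vs Keq = 0.008452 ⇒ Q>K, reverse
Step 1:
                    G           L
  init          2.105       1.048
  Δ             1.022      -1.022
  eq            3.127     0.02643
  solve Keq expr → x = -1.022; check Q = 0.008452
Then change container volume by factor 1.5 (V_new/V_old).
Step 2:
                    G           L
  init          2.084     0.01762
  Δ                 0           0
  eq            2.084     0.01762
  solve Keq expr → x = 0; check Q = 0.008452
Then remove 0.005753 M of L.
Step 3:
                    G           L
  init          2.084     0.01186
  Δ         -0.005705    0.005705
  eq            2.079     0.01757
  solve Keq expr → x = 0.005705; check Q = 0.008452

Direction: forward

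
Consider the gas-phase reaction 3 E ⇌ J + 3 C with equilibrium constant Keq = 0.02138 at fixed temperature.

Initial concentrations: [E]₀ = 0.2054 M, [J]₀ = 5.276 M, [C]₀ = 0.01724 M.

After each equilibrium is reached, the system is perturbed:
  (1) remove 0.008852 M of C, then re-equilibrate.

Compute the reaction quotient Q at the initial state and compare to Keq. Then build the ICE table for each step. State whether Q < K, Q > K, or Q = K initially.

Q₀ = 0.00312; Q < K (proceeds forward)

Q₀ = 0.00312 vs Keq = 0.02138 ⇒ Q<K, forward
Step 1:
                  E         J         C
  init       0.2054     5.276   0.01724
  Δ        -0.01337  0.004456   0.01337
  eq          0.192      5.28   0.03061
  solve Keq expr → x = 0.004456; check Q = 0.02138
Then remove 0.008852 M of C.
Step 2:
                  E         J         C
  init        0.192      5.28   0.02176
  Δ       -0.007631  0.002544  0.007631
  eq         0.1844     5.283   0.02939
  solve Keq expr → x = 0.002544; check Q = 0.02138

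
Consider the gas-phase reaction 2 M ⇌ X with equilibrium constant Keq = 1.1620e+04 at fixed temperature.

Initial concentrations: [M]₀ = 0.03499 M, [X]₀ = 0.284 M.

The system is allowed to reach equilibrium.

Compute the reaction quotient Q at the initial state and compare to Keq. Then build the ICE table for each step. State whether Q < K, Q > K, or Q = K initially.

Q₀ = 232 vs Keq = 1.1620e+04 ⇒ Q<K, forward
Step 1:
                  M         X
  I         0.03499     0.284
  C        -0.02992   0.01496
  E        0.005072     0.299
  solve Keq expr → x = 0.01496; check Q = 1.1620e+04

Q₀ = 232; Q < K (proceeds forward)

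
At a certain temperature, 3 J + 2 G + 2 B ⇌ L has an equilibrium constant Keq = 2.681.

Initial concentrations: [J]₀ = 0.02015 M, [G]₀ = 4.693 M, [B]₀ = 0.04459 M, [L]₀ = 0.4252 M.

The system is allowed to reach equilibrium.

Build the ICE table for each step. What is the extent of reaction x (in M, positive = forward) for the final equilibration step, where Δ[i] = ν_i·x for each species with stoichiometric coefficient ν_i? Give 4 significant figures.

Q₀ = 1.1868e+06 vs Keq = 2.681 ⇒ Q>K, reverse
Step 1:
                  J         G         B         L
  I         0.02015     4.693   0.04459    0.4252
  C          0.3636    0.2424    0.2424   -0.1212
  E          0.3838     4.935     0.287     0.304
  solve Keq expr → x = -0.1212; check Q = 2.681

x = -0.1212 M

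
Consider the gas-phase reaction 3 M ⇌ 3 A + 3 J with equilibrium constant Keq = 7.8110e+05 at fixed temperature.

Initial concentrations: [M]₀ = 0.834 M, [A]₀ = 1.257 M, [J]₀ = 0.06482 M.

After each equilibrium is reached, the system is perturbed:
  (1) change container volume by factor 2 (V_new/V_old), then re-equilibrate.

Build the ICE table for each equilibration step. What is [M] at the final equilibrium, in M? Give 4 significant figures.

[M]_eq = 0.005021 M

Q₀ = 9.3247e-04 vs Keq = 7.8110e+05 ⇒ Q<K, forward
Step 1:
                   M          A          J
  I            0.834      1.257    0.06482
  C          -0.8142     0.8142     0.8142
  E          0.01977      2.071     0.8791
  solve Keq expr → x = 0.2714; check Q = 7.8110e+05
Then change container volume by factor 2 (V_new/V_old).
Step 2:
                   M          A          J
  I         0.009885      1.036     0.4395
  C        -0.004864   0.004864   0.004864
  E         0.005021       1.04     0.4444
  solve Keq expr → x = 0.001621; check Q = 7.8110e+05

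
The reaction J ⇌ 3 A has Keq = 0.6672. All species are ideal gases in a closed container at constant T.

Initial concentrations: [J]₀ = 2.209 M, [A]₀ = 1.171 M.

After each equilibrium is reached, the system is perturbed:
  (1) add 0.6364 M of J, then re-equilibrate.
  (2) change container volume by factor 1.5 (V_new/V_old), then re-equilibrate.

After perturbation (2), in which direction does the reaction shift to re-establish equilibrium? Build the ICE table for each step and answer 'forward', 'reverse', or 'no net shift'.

Q₀ = 0.7269 vs Keq = 0.6672 ⇒ Q>K, reverse
Step 1:
                    J           A
  I             2.209       1.171
  C            0.0104     -0.0312
  E             2.219        1.14
  solve Keq expr → x = -0.0104; check Q = 0.6672
Then add 0.6364 M of J.
Step 2:
                    J           A
  I             2.856        1.14
  C          -0.03177     0.09531
  E             2.824       1.235
  solve Keq expr → x = 0.03177; check Q = 0.6672
Then change container volume by factor 1.5 (V_new/V_old).
Step 3:
                    J           A
  I             1.883      0.8234
  C          -0.08002      0.2401
  E             1.803       1.063
  solve Keq expr → x = 0.08002; check Q = 0.6672

Direction: forward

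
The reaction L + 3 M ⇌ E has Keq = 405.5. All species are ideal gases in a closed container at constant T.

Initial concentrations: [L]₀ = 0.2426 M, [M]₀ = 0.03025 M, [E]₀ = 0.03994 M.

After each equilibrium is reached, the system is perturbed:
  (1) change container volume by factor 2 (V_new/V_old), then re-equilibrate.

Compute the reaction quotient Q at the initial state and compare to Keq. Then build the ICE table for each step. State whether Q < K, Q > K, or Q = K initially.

Q₀ = 5948; Q > K (proceeds reverse)

Q₀ = 5948 vs Keq = 405.5 ⇒ Q>K, reverse
Step 1:
                  L         M         E
  init       0.2426   0.03025   0.03994
  Δ         0.01159   0.03478  -0.01159
  eq         0.2542   0.06503   0.02835
  solve Keq expr → x = -0.01159; check Q = 405.5
Then change container volume by factor 2 (V_new/V_old).
Step 2:
                  L         M         E
  init       0.1271   0.03252   0.01417
  Δ        0.006521   0.01956 -0.006521
  eq         0.1336   0.05208  0.007653
  solve Keq expr → x = -0.006521; check Q = 405.5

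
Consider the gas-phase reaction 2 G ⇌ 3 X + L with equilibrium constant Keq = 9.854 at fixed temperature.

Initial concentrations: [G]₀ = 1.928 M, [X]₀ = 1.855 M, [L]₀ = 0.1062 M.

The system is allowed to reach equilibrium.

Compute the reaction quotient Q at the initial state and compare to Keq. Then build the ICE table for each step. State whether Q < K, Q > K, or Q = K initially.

Q₀ = 0.1824 vs Keq = 9.854 ⇒ Q<K, forward
Step 1:
                  G         X         L
  I           1.928     1.855    0.1062
  C         -0.7668      1.15    0.3834
  E           1.161     3.005    0.4896
  solve Keq expr → x = 0.3834; check Q = 9.854

Q₀ = 0.1824; Q < K (proceeds forward)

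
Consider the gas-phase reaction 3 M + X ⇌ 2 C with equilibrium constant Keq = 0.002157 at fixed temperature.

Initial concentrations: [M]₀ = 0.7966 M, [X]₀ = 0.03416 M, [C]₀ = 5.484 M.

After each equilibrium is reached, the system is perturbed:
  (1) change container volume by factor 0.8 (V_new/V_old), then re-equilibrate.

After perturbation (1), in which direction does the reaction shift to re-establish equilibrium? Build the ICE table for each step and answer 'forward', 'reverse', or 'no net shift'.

Q₀ = 1742 vs Keq = 0.002157 ⇒ Q>K, reverse
Step 1:
                   M          X          C
  I           0.7966    0.03416      5.484
  C            6.301        2.1     -4.201
  E            7.098      2.135      1.283
  solve Keq expr → x = -2.1; check Q = 0.002157
Then change container volume by factor 0.8 (V_new/V_old).
Step 2:
                   M          X          C
  I            8.872      2.668      1.604
  C          -0.3576    -0.1192     0.2384
  E            8.515      2.549      1.842
  solve Keq expr → x = 0.1192; check Q = 0.002157

Direction: forward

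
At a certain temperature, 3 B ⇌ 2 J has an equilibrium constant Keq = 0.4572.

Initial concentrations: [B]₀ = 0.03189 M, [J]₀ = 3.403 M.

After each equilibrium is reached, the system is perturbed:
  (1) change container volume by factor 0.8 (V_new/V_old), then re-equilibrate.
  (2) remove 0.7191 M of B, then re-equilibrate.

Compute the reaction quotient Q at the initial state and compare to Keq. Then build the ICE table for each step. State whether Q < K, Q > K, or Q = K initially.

Q₀ = 3.5708e+05; Q > K (proceeds reverse)

Q₀ = 3.5708e+05 vs Keq = 0.4572 ⇒ Q>K, reverse
Step 1:
                   B          J
  I          0.03189      3.403
  C            2.052     -1.368
  E            2.084      2.035
  solve Keq expr → x = -0.6841; check Q = 0.4572
Then change container volume by factor 0.8 (V_new/V_old).
Step 2:
                   B          J
  I            2.605      2.543
  C          -0.1315    0.08767
  E            2.474      2.631
  solve Keq expr → x = 0.04383; check Q = 0.4572
Then remove 0.7191 M of B.
Step 3:
                   B          J
  I            1.755      2.631
  C           0.5038    -0.3359
  E            2.259      2.295
  solve Keq expr → x = -0.1679; check Q = 0.4572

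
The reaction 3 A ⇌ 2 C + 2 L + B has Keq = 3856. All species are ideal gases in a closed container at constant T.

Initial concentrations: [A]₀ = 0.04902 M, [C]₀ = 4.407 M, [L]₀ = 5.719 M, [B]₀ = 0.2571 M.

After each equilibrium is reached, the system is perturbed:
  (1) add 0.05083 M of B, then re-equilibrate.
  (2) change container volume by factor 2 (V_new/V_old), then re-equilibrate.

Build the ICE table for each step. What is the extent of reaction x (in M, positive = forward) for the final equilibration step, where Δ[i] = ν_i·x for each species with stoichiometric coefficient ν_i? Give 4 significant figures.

Q₀ = 1.3865e+06 vs Keq = 3856 ⇒ Q>K, reverse
Step 1:
                  A         C         L         B
  init      0.04902     4.407     5.719    0.2571
  Δ          0.2446   -0.1631   -0.1631  -0.08153
  eq         0.2936     4.244     5.556    0.1756
  solve Keq expr → x = -0.08153; check Q = 3856
Then add 0.05083 M of B.
Step 2:
                  A         C         L         B
  init       0.2936     4.244     5.556    0.2264
  Δ         0.02134  -0.01423  -0.01423 -0.007114
  eq          0.315      4.23     5.542    0.2193
  solve Keq expr → x = -0.007114; check Q = 3856
Then change container volume by factor 2 (V_new/V_old).
Step 3:
                  A         C         L         B
  init       0.1575     2.115     2.771    0.1096
  Δ        -0.05137   0.03425   0.03425   0.01712
  eq         0.1061     2.149     2.805    0.1268
  solve Keq expr → x = 0.01712; check Q = 3856

x = 0.01712 M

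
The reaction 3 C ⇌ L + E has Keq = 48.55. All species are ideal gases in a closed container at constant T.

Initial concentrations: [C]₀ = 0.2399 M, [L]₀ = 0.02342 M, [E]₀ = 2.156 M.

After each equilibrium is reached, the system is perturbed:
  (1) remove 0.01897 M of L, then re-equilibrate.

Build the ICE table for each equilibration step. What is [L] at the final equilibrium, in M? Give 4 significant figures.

[L]_eq = 0.04286 M

Q₀ = 3.657 vs Keq = 48.55 ⇒ Q<K, forward
Step 1:
                    C           L           E
  init         0.2399     0.02342       2.156
  Δ           -0.1024     0.03415     0.03415
  eq           0.1375     0.05757        2.19
  solve Keq expr → x = 0.03415; check Q = 48.55
Then remove 0.01897 M of L.
Step 2:
                    C           L           E
  init         0.1375      0.0386        2.19
  Δ          -0.01279    0.004264    0.004264
  eq           0.1247     0.04286       2.194
  solve Keq expr → x = 0.004264; check Q = 48.55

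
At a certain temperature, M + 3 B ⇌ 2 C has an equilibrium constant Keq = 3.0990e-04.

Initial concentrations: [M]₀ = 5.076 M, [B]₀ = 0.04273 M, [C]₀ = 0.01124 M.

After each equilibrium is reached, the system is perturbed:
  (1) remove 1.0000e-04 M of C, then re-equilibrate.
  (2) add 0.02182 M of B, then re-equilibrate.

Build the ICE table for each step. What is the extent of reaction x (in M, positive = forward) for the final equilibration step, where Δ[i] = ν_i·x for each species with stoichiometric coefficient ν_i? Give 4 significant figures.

x = 1.6681e-04 M

Q₀ = 0.319 vs Keq = 3.0990e-04 ⇒ Q>K, reverse
Step 1:
                    M           B           C
  I             5.076     0.04273     0.01124
  C          0.005338     0.01601    -0.01068
  E             5.081     0.05874  5.6497e-04
  solve Keq expr → x = -0.005338; check Q = 3.0990e-04
Then remove 1.0000e-04 M of C.
Step 2:
                    M           B           C
  I             5.081     0.05874  4.6497e-04
  C       -4.8940e-05 -1.4682e-04  9.7880e-05
  E             5.081      0.0586  5.6286e-04
  solve Keq expr → x = 4.8940e-05; check Q = 3.0990e-04
Then add 0.02182 M of B.
Step 3:
                    M           B           C
  I             5.081     0.08042  5.6286e-04
  C       -1.6681e-04 -5.0042e-04  3.3361e-04
  E             5.081     0.07992  8.9647e-04
  solve Keq expr → x = 1.6681e-04; check Q = 3.0990e-04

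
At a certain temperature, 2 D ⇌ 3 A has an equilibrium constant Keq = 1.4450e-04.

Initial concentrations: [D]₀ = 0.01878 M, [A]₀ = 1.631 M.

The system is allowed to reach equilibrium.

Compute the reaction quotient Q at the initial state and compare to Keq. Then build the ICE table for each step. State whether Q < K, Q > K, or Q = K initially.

Q₀ = 1.2302e+04; Q > K (proceeds reverse)

Q₀ = 1.2302e+04 vs Keq = 1.4450e-04 ⇒ Q>K, reverse
Step 1:
                   D          A
  Initial    0.01878      1.631
  Change       1.051     -1.576
  Equil         1.07    0.05488
  solve Keq expr → x = -0.5254; check Q = 1.4450e-04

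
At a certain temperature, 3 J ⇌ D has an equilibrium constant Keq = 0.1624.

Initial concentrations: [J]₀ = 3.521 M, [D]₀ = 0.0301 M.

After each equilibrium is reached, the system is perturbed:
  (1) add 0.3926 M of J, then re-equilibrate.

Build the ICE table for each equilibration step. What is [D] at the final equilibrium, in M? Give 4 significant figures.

[D]_eq = 0.7737 M

Q₀ = 6.8955e-04 vs Keq = 0.1624 ⇒ Q<K, forward
Step 1:
                  J         D
  I           3.521    0.0301
  C          -1.918    0.6392
  E           1.603    0.6693
  solve Keq expr → x = 0.6392; check Q = 0.1624
Then add 0.3926 M of J.
Step 2:
                  J         D
  I           1.996    0.6693
  C         -0.3132    0.1044
  E           1.683    0.7737
  solve Keq expr → x = 0.1044; check Q = 0.1624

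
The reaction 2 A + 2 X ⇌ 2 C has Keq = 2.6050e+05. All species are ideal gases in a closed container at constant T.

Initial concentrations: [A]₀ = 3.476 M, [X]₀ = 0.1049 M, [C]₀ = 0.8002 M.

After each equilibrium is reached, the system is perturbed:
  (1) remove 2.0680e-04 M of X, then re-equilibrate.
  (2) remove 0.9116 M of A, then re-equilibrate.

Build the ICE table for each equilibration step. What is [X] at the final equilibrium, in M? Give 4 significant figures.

[X]_eq = 7.2001e-04 M

Q₀ = 4.816 vs Keq = 2.6050e+05 ⇒ Q<K, forward
Step 1:
                   A          X          C
  init         3.476     0.1049     0.8002
  Δ          -0.1044    -0.1044     0.1044
  eq           3.372 5.2566e-04     0.9046
  solve Keq expr → x = 0.05219; check Q = 2.6050e+05
Then remove 2.0680e-04 M of X.
Step 2:
                   A          X          C
  init         3.372 3.1886e-04     0.9046
  Δ       2.0665e-04 2.0665e-04 -2.0665e-04
  eq           3.372 5.2550e-04     0.9044
  solve Keq expr → x = -1.0332e-04; check Q = 2.6050e+05
Then remove 0.9116 M of A.
Step 3:
                   A          X          C
  init          2.46 5.2550e-04     0.9044
  Δ       1.9450e-04 1.9450e-04 -1.9450e-04
  eq            2.46 7.2001e-04     0.9042
  solve Keq expr → x = -9.7252e-05; check Q = 2.6050e+05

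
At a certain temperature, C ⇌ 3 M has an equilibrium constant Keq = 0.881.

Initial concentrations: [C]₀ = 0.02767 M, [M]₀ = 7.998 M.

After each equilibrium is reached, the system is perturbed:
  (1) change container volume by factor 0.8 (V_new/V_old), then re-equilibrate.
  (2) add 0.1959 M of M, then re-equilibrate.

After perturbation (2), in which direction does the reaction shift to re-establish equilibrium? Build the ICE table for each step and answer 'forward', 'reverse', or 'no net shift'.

Direction: reverse

Q₀ = 1.8490e+04 vs Keq = 0.881 ⇒ Q>K, reverse
Step 1:
                   C          M
  Initial    0.02767      7.998
  Change       2.246     -6.737
  Equil        2.273      1.261
  solve Keq expr → x = -2.246; check Q = 0.881
Then change container volume by factor 0.8 (V_new/V_old).
Step 2:
                   C          M
  Initial      2.842      1.576
  Change     0.06897    -0.2069
  Equil        2.911      1.369
  solve Keq expr → x = -0.06897; check Q = 0.881
Then add 0.1959 M of M.
Step 3:
                   C          M
  Initial      2.911      1.565
  Change     0.06208    -0.1862
  Equil        2.973      1.378
  solve Keq expr → x = -0.06208; check Q = 0.881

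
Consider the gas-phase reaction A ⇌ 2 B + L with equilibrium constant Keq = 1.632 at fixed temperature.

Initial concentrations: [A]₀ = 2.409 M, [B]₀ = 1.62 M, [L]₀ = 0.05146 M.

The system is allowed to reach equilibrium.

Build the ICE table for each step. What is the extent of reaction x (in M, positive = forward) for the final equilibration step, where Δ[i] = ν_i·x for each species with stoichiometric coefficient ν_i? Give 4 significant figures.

Q₀ = 0.05606 vs Keq = 1.632 ⇒ Q<K, forward
Step 1:
                  A         B         L
  I           2.409      1.62   0.05146
  C          -0.451    0.9019     0.451
  E           1.958     2.522    0.5024
  solve Keq expr → x = 0.451; check Q = 1.632

x = 0.451 M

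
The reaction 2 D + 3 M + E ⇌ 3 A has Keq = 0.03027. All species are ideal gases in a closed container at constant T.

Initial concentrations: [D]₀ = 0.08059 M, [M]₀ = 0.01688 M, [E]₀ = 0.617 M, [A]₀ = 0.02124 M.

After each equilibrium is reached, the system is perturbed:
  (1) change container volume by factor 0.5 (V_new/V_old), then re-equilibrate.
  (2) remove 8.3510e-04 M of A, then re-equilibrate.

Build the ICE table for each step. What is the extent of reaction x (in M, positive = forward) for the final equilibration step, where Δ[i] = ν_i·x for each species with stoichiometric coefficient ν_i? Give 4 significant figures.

Q₀ = 497.2 vs Keq = 0.03027 ⇒ Q>K, reverse
Step 1:
                   D          M          E          A
  Initial    0.08059    0.01688      0.617    0.02124
  Change     0.01284    0.01926    0.00642   -0.01926
  Equil      0.09343    0.03614     0.6234   0.001981
  solve Keq expr → x = -0.00642; check Q = 0.03027
Then change container volume by factor 0.5 (V_new/V_old).
Step 2:
                   D          M          E          A
  Initial     0.1869    0.07228      1.247   0.003962
  Change   -0.002341  -0.003512  -0.001171   0.003512
  Equil       0.1845    0.06877      1.246   0.007474
  solve Keq expr → x = 0.001171; check Q = 0.03027
Then remove 8.3510e-04 M of A.
Step 3:
                   D          M          E          A
  Initial     0.1845    0.06877      1.246   0.006639
  Change  -4.9393e-04 -7.4089e-04 -2.4696e-04 7.4089e-04
  Equil        0.184    0.06803      1.245    0.00738
  solve Keq expr → x = 2.4696e-04; check Q = 0.03027

x = 2.4696e-04 M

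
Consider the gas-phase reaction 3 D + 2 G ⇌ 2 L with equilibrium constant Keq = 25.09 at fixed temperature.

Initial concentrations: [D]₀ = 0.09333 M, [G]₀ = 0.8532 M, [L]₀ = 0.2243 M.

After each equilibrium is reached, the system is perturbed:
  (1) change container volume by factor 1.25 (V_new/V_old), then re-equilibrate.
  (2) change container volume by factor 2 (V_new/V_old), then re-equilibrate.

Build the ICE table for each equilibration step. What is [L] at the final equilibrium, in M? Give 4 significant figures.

[L]_eq = 0.05308 M

Q₀ = 85.01 vs Keq = 25.09 ⇒ Q>K, reverse
Step 1:
                   D          G          L
  init       0.09333     0.8532     0.2243
  Δ          0.03472    0.02315   -0.02315
  eq          0.1281     0.8763     0.2012
  solve Keq expr → x = -0.01157; check Q = 25.09
Then change container volume by factor 1.25 (V_new/V_old).
Step 2:
                   D          G          L
  init        0.1024     0.7011     0.1609
  Δ          0.01786     0.0119    -0.0119
  eq          0.1203      0.713      0.149
  solve Keq expr → x = -0.005952; check Q = 25.09
Then change container volume by factor 2 (V_new/V_old).
Step 3:
                   D          G          L
  init       0.06015     0.3565    0.07451
  Δ          0.03214    0.02143   -0.02143
  eq         0.09229     0.3779    0.05308
  solve Keq expr → x = -0.01071; check Q = 25.09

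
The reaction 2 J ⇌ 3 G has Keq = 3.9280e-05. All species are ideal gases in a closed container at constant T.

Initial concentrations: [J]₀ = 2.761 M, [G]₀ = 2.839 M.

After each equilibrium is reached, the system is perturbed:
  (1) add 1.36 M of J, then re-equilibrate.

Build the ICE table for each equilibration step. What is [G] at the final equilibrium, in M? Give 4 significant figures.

Q₀ = 3.002 vs Keq = 3.9280e-05 ⇒ Q>K, reverse
Step 1:
                  J         G
  init        2.761     2.839
  Δ            1.83    -2.745
  eq          4.591    0.0939
  solve Keq expr → x = -0.915; check Q = 3.9280e-05
Then add 1.36 M of J.
Step 2:
                  J         G
  init        5.951    0.0939
  Δ        -0.01172   0.01758
  eq          5.939    0.1115
  solve Keq expr → x = 0.005862; check Q = 3.9280e-05

[G]_eq = 0.1115 M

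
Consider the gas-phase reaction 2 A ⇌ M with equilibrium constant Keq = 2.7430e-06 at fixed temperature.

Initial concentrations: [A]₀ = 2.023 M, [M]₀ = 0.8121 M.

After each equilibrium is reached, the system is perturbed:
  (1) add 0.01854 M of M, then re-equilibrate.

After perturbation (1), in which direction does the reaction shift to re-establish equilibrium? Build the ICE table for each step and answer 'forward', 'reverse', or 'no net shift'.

Q₀ = 0.1984 vs Keq = 2.7430e-06 ⇒ Q>K, reverse
Step 1:
                  A         M
  Initial     2.023    0.8121
  Change      1.624   -0.8121
  Equil       3.647 3.6486e-05
  solve Keq expr → x = -0.8121; check Q = 2.7430e-06
Then add 0.01854 M of M.
Step 2:
                  A         M
  Initial     3.647   0.01858
  Change    0.03708  -0.01854
  Equil       3.684 3.7232e-05
  solve Keq expr → x = -0.01854; check Q = 2.7430e-06

Direction: reverse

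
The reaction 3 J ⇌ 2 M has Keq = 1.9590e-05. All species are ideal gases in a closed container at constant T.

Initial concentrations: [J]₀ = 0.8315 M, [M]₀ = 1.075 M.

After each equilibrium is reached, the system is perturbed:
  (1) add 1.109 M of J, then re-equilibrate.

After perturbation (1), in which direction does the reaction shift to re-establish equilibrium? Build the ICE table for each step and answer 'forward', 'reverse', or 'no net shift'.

Direction: forward

Q₀ = 2.01 vs Keq = 1.9590e-05 ⇒ Q>K, reverse
Step 1:
                   J          M
  Initial     0.8315      1.075
  Change       1.588     -1.058
  Equil        2.419    0.01665
  solve Keq expr → x = -0.5292; check Q = 1.9590e-05
Then add 1.109 M of J.
Step 2:
                   J          M
  Initial      3.528    0.01665
  Change    -0.01867    0.01245
  Equil        3.509     0.0291
  solve Keq expr → x = 0.006223; check Q = 1.9590e-05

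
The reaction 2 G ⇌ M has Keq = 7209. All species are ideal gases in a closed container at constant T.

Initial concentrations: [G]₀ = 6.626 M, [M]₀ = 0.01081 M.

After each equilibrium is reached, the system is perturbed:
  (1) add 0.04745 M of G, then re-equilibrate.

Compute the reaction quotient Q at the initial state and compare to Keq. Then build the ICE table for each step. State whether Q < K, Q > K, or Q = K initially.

Q₀ = 2.4622e-04 vs Keq = 7209 ⇒ Q<K, forward
Step 1:
                   G          M
  Initial      6.626    0.01081
  Change      -6.605      3.302
  Equil      0.02144      3.313
  solve Keq expr → x = 3.302; check Q = 7209
Then add 0.04745 M of G.
Step 2:
                   G          M
  Initial    0.06889      3.313
  Change    -0.04737    0.02369
  Equil      0.02151      3.337
  solve Keq expr → x = 0.02369; check Q = 7209

Q₀ = 2.4622e-04; Q < K (proceeds forward)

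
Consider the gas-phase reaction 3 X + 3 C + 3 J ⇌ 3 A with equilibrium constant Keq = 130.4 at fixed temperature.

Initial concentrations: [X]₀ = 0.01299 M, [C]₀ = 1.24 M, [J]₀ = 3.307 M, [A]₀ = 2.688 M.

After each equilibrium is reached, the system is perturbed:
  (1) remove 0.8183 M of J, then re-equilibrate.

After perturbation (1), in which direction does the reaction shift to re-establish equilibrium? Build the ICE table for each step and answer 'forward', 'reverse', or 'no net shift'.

Q₀ = 1.2850e+05 vs Keq = 130.4 ⇒ Q>K, reverse
Step 1:
                   X          C          J          A
  I          0.01299       1.24      3.307      2.688
  C          0.09896    0.09896    0.09896   -0.09896
  E            0.112      1.339      3.406      2.589
  solve Keq expr → x = -0.03299; check Q = 130.4
Then remove 0.8183 M of J.
Step 2:
                   X          C          J          A
  I            0.112      1.339      2.588      2.589
  C          0.02907    0.02907    0.02907   -0.02907
  E            0.141      1.368      2.617       2.56
  solve Keq expr → x = -0.00969; check Q = 130.4

Direction: reverse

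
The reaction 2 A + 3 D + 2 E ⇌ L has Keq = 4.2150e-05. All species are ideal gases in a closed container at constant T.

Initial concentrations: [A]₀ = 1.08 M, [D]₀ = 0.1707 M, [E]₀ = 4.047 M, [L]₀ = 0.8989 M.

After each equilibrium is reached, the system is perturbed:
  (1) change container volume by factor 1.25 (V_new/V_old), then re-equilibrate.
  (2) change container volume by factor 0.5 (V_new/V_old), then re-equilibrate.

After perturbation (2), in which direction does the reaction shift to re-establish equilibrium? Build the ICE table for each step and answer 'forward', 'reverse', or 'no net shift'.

Q₀ = 9.46 vs Keq = 4.2150e-05 ⇒ Q>K, reverse
Step 1:
                    A           D           E           L
  init           1.08      0.1707       4.047      0.8989
  Δ              1.53       2.295        1.53      -0.765
  eq             2.61       2.466       5.577      0.1339
  solve Keq expr → x = -0.765; check Q = 4.2150e-05
Then change container volume by factor 1.25 (V_new/V_old).
Step 2:
                    A           D           E           L
  init          2.088       1.973       4.462      0.1071
  Δ            0.1263      0.1894      0.1263    -0.06315
  eq            2.214       2.162       4.588     0.04396
  solve Keq expr → x = -0.06315; check Q = 4.2150e-05
Then change container volume by factor 0.5 (V_new/V_old).
Step 3:
                    A           D           E           L
  init          4.429       4.324       9.176     0.08793
  Δ            -1.072      -1.609      -1.072      0.5362
  eq            3.356       2.715       8.103      0.6242
  solve Keq expr → x = 0.5362; check Q = 4.2150e-05

Direction: forward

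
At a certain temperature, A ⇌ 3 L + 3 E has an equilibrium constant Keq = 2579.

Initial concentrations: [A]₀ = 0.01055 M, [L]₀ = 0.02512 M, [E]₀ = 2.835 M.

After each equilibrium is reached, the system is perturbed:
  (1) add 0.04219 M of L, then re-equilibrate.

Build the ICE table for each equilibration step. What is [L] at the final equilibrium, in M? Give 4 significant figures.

[L]_eq = 0.09893 M

Q₀ = 0.03423 vs Keq = 2579 ⇒ Q<K, forward
Step 1:
                   A          L          E
  I          0.01055    0.02512      2.835
  C         -0.01055    0.03164    0.03164
  E       1.6708e-06    0.05676      2.867
  solve Keq expr → x = 0.01055; check Q = 2579
Then add 0.04219 M of L.
Step 2:
                   A          L          E
  I       1.6708e-06    0.09895      2.867
  C       7.1741e-06 -2.1522e-05 -2.1522e-05
  E       8.8448e-06    0.09893      2.867
  solve Keq expr → x = -7.1741e-06; check Q = 2579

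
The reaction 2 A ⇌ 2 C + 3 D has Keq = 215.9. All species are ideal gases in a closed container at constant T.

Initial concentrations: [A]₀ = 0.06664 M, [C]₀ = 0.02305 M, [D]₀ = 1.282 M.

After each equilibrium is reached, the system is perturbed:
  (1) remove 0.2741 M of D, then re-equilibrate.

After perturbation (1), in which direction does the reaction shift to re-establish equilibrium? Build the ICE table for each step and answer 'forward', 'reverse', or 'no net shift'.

Q₀ = 0.2521 vs Keq = 215.9 ⇒ Q<K, forward
Step 1:
                  A         C         D
  I         0.06664   0.02305     1.282
  C        -0.05783   0.05783   0.08674
  E        0.008814   0.08088     1.369
  solve Keq expr → x = 0.02891; check Q = 215.9
Then remove 0.2741 M of D.
Step 2:
                  A         C         D
  I        0.008814   0.08088     1.095
  C         -0.0023    0.0023   0.00345
  E        0.006514   0.08318     1.098
  solve Keq expr → x = 0.00115; check Q = 215.9

Direction: forward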